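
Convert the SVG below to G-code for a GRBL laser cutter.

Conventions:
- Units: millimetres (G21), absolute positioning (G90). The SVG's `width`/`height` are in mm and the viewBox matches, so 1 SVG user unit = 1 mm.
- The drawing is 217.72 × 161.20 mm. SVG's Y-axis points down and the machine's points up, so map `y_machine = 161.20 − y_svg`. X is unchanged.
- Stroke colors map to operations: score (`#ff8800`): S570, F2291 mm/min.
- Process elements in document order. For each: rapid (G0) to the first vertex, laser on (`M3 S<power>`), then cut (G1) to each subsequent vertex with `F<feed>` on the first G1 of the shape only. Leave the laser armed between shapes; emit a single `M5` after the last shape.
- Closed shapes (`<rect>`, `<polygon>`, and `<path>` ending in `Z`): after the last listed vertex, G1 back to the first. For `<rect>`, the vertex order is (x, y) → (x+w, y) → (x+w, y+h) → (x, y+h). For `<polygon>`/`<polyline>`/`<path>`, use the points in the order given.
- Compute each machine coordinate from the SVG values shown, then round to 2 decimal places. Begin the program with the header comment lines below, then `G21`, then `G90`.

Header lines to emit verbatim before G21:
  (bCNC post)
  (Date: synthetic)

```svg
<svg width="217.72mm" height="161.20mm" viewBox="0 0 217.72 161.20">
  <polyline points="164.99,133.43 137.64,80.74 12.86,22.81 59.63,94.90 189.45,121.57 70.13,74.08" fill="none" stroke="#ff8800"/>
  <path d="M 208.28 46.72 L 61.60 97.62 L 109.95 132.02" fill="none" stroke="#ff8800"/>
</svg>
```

(bCNC post)
(Date: synthetic)
G21
G90
G0 X164.99 Y27.77
M3 S570
G1 X137.64 Y80.46 F2291
G1 X12.86 Y138.39
G1 X59.63 Y66.30
G1 X189.45 Y39.63
G1 X70.13 Y87.12
G0 X208.28 Y114.48
M3 S570
G1 X61.60 Y63.58 F2291
G1 X109.95 Y29.18
M5

Since the viewBox matches the mm dimensions, user units are millimetres directly. The only transform is the Y-flip y_m = 161.20 − y_svg.

Shape 1 is a open polyline drawn with `<polyline>`. Its stroke #ff8800 means score at S570, F2291. After flipping Y the toolpath is (164.99,27.77) → (137.64,80.46) → (12.86,138.39) → (59.63,66.30) → (189.45,39.63) → (70.13,87.12).

Shape 2 is a open polyline drawn with `<path>`. Its stroke #ff8800 means score at S570, F2291. After flipping Y the toolpath is (208.28,114.48) → (61.60,63.58) → (109.95,29.18).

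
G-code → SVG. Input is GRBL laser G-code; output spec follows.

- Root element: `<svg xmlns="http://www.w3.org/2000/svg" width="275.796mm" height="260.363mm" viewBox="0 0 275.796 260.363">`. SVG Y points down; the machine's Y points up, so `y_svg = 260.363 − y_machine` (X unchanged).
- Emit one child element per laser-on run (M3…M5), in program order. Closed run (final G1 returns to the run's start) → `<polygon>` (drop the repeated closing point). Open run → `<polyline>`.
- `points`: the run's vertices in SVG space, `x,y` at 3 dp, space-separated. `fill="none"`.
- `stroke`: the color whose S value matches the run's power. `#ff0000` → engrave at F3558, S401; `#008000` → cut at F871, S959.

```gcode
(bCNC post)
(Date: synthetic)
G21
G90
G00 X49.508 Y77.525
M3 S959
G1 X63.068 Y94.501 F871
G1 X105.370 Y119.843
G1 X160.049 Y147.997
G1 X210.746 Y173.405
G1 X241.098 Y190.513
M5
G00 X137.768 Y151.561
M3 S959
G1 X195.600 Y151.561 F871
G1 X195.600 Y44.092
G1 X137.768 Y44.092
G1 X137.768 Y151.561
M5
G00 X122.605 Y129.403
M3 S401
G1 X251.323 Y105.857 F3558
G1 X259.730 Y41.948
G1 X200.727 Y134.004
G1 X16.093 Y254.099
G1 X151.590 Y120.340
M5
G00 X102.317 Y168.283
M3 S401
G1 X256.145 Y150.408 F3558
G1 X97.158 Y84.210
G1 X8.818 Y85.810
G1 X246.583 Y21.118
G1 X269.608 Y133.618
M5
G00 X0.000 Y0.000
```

Each laser-on run becomes one SVG element. Flip Y back into SVG space with y_svg = 260.363 − y_machine.

Run 1: power S959 maps to stroke `#008000` (cut). The run is open, so emit a `<polyline>` with points (Y-flipped): 49.508,182.838 63.068,165.862 105.370,140.520 160.049,112.366 210.746,86.958 241.098,69.850.

Run 2: S959 ⇒ cut layer `#008000`. The run returns to its start, so emit a `<polygon>` with points (Y-flipped): 137.768,108.802 195.600,108.802 195.600,216.271 137.768,216.271.

Run 3: the run's S401 means `#ff0000` (engrave). The run is open, so emit a `<polyline>` with points (Y-flipped): 122.605,130.960 251.323,154.506 259.730,218.415 200.727,126.359 16.093,6.264 151.590,140.023.

Run 4: S401 ⇒ engrave layer `#ff0000`. The run is open, so emit a `<polyline>` with points (Y-flipped): 102.317,92.080 256.145,109.955 97.158,176.153 8.818,174.553 246.583,239.245 269.608,126.745.

<svg xmlns="http://www.w3.org/2000/svg" width="275.796mm" height="260.363mm" viewBox="0 0 275.796 260.363">
  <polyline points="49.508,182.838 63.068,165.862 105.370,140.520 160.049,112.366 210.746,86.958 241.098,69.850" fill="none" stroke="#008000"/>
  <polygon points="137.768,108.802 195.600,108.802 195.600,216.271 137.768,216.271" fill="none" stroke="#008000"/>
  <polyline points="122.605,130.960 251.323,154.506 259.730,218.415 200.727,126.359 16.093,6.264 151.590,140.023" fill="none" stroke="#ff0000"/>
  <polyline points="102.317,92.080 256.145,109.955 97.158,176.153 8.818,174.553 246.583,239.245 269.608,126.745" fill="none" stroke="#ff0000"/>
</svg>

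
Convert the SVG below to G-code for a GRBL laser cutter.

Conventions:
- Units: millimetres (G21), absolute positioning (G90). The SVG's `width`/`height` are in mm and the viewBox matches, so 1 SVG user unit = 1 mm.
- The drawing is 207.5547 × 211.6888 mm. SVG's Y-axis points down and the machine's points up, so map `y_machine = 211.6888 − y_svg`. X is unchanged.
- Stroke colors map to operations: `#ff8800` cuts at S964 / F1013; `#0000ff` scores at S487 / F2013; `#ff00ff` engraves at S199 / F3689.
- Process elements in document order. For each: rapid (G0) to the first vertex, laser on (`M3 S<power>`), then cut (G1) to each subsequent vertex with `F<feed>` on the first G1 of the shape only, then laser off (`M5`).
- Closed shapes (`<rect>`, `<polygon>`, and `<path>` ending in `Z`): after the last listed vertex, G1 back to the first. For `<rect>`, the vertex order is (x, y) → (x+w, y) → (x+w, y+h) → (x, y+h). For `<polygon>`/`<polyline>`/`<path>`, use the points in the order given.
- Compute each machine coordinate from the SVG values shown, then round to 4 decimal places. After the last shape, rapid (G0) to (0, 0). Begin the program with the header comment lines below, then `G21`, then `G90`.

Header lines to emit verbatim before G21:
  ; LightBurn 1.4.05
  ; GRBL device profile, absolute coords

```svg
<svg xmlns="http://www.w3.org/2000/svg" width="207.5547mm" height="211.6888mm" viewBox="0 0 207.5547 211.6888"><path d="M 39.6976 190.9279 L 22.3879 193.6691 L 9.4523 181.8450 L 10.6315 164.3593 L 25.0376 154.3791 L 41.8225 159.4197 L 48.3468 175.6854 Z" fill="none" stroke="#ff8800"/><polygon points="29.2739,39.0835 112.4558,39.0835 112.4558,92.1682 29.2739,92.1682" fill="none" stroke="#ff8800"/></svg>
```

1 u = 1 mm; y_m = 211.6888 − y.

[1] `<path>` regular polygon, #ff8800→cut S964 F1013: (39.6976,20.7609) → (22.3879,18.0197) → (9.4523,29.8438) → (10.6315,47.3295) → (25.0376,57.3097) → (41.8225,52.2691) → (48.3468,36.0034) → (39.6976,20.7609) (closed)

[2] `<polygon>` rectangle, #ff8800→cut S964 F1013: (29.2739,172.6053) → (112.4558,172.6053) → (112.4558,119.5206) → (29.2739,119.5206) → (29.2739,172.6053) (closed)

; LightBurn 1.4.05
; GRBL device profile, absolute coords
G21
G90
G0 X39.6976 Y20.7609
M3 S964
G1 X22.3879 Y18.0197 F1013
G1 X9.4523 Y29.8438
G1 X10.6315 Y47.3295
G1 X25.0376 Y57.3097
G1 X41.8225 Y52.2691
G1 X48.3468 Y36.0034
G1 X39.6976 Y20.7609
M5
G0 X29.2739 Y172.6053
M3 S964
G1 X112.4558 Y172.6053 F1013
G1 X112.4558 Y119.5206
G1 X29.2739 Y119.5206
G1 X29.2739 Y172.6053
M5
G0 X0.0000 Y0.0000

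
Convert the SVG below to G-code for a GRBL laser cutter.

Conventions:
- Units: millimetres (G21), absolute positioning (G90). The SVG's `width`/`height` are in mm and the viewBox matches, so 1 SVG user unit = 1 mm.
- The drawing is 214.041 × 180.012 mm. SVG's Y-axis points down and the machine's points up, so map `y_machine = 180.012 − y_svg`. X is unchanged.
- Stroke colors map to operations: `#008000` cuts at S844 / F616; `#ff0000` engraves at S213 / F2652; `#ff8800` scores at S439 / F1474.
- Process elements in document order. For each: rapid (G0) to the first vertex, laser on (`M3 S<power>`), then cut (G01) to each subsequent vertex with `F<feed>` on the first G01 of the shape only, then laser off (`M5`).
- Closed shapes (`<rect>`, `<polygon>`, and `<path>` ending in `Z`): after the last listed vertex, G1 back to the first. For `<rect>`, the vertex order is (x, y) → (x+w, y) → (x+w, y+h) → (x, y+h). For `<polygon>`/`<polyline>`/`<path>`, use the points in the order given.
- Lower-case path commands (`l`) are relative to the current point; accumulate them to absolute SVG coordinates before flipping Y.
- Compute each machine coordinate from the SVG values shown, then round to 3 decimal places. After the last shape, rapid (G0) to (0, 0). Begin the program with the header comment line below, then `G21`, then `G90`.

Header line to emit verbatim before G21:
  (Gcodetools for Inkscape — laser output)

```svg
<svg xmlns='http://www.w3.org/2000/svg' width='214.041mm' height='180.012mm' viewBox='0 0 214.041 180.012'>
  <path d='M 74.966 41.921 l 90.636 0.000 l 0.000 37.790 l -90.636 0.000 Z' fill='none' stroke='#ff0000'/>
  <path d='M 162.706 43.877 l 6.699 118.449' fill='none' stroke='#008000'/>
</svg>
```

Since the viewBox matches the mm dimensions, user units are millimetres directly. The only transform is the Y-flip y_m = 180.012 − y_svg.

Shape 1 is a rectangle drawn with `<path>`. Its stroke #ff0000 means engrave at S213, F2652. After flipping Y the toolpath is (74.966,138.091) → (165.602,138.091) → (165.602,100.301) → (74.966,100.301) → (74.966,138.091), returning to the start.

Shape 2 is a line segment drawn with `<path>`. Its stroke #008000 means cut at S844, F616. After flipping Y the toolpath is (162.706,136.135) → (169.405,17.686).

(Gcodetools for Inkscape — laser output)
G21
G90
G0 X74.966 Y138.091
M3 S213
G01 X165.602 Y138.091 F2652
G01 X165.602 Y100.301
G01 X74.966 Y100.301
G01 X74.966 Y138.091
M5
G0 X162.706 Y136.135
M3 S844
G01 X169.405 Y17.686 F616
M5
G0 X0.000 Y0.000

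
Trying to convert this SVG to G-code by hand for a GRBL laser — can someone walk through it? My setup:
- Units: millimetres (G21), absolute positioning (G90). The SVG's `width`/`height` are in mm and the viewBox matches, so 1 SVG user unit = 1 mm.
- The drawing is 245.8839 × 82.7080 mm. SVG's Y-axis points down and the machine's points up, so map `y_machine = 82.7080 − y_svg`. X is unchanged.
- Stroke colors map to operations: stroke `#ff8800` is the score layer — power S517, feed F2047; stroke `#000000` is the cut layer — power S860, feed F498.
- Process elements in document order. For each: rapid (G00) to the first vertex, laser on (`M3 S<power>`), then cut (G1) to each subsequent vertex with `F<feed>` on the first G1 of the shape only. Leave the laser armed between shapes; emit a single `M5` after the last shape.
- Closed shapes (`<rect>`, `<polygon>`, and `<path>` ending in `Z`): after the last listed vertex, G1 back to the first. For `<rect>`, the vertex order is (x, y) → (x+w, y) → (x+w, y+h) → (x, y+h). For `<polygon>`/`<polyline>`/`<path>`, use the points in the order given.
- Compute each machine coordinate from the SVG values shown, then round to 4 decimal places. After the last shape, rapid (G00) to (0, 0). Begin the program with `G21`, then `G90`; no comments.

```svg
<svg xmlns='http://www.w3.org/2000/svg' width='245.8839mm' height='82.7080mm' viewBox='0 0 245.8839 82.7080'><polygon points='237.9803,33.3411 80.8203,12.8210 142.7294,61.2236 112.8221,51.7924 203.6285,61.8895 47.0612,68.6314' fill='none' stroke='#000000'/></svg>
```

G21
G90
G00 X237.9803 Y49.3669
M3 S860
G1 X80.8203 Y69.8870 F498
G1 X142.7294 Y21.4844
G1 X112.8221 Y30.9156
G1 X203.6285 Y20.8185
G1 X47.0612 Y14.0766
G1 X237.9803 Y49.3669
M5
G00 X0.0000 Y0.0000

viewBox `0 0 245.8839 82.7080` with mm width/height → 1 unit = 1 mm. Flip: y_m = 82.7080 − y_svg.

**Shape 1** — `<polygon>` closed polygon, stroke `#000000` → cut (S860, F498). Machine vertices: (237.9803,49.3669) → (80.8203,69.8870) → (142.7294,21.4844) → (112.8221,30.9156) → (203.6285,20.8185) → (47.0612,14.0766) → (237.9803,49.3669). Closed: final G1 returns to the first vertex.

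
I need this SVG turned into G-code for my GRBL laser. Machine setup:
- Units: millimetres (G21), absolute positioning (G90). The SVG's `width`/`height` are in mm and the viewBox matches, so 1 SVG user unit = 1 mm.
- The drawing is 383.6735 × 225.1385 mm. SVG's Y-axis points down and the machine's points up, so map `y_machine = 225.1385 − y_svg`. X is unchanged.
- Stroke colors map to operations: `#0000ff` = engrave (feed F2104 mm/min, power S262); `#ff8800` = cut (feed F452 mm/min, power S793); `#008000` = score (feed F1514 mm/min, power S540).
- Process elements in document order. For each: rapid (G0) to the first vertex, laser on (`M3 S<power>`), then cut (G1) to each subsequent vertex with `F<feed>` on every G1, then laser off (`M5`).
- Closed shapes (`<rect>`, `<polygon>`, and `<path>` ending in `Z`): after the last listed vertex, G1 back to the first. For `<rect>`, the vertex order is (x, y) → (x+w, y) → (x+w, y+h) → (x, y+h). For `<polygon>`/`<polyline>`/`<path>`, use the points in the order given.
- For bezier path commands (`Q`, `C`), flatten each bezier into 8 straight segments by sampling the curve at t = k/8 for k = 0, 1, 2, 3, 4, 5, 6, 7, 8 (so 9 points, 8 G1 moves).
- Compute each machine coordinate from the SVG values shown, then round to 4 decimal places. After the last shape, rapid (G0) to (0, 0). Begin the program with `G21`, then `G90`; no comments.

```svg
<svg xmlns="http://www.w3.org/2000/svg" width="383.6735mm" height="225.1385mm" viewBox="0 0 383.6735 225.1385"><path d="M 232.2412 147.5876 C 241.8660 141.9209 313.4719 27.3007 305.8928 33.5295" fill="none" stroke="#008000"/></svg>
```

Since the viewBox matches the mm dimensions, user units are millimetres directly. The only transform is the Y-flip y_m = 225.1385 − y_svg.

Shape 1 is a cubic bezier drawn with `<path>`. Its stroke #008000 means score at S540, F1514. After flipping Y the toolpath is (232.2412,77.5509) → (238.4801,84.3343) → (248.8755,98.6390) → (261.7731,117.7722) → (275.5185,139.0408) → (288.4574,159.7517) → (298.9357,177.2121) → (305.2989,188.7288) → (305.8928,191.6090).

G21
G90
G0 X232.2412 Y77.5509
M3 S540
G1 X238.4801 Y84.3343 F1514
G1 X248.8755 Y98.6390 F1514
G1 X261.7731 Y117.7722 F1514
G1 X275.5185 Y139.0408 F1514
G1 X288.4574 Y159.7517 F1514
G1 X298.9357 Y177.2121 F1514
G1 X305.2989 Y188.7288 F1514
G1 X305.8928 Y191.6090 F1514
M5
G0 X0.0000 Y0.0000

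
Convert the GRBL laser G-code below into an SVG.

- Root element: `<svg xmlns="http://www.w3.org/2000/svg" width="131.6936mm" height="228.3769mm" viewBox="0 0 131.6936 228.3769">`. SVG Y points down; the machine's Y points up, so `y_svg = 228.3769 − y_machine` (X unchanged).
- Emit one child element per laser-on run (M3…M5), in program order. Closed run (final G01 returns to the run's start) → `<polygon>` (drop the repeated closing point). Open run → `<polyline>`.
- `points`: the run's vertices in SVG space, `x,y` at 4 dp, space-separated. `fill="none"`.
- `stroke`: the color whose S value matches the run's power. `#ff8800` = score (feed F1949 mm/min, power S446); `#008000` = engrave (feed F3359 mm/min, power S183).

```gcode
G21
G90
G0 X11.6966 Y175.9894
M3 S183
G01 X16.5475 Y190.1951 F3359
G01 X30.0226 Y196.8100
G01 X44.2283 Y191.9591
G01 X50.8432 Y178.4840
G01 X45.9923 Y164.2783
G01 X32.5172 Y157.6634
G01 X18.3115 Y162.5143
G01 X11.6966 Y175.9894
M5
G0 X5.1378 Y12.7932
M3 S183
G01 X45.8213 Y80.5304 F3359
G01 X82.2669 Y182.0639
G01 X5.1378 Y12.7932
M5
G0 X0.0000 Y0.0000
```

<svg xmlns="http://www.w3.org/2000/svg" width="131.6936mm" height="228.3769mm" viewBox="0 0 131.6936 228.3769">
  <polygon points="11.6966,52.3875 16.5475,38.1818 30.0226,31.5669 44.2283,36.4178 50.8432,49.8929 45.9923,64.0986 32.5172,70.7135 18.3115,65.8626" fill="none" stroke="#008000"/>
  <polygon points="5.1378,215.5837 45.8213,147.8465 82.2669,46.3130" fill="none" stroke="#008000"/>
</svg>

y_svg = 228.3769 − y_m. Every run uses S183, so all elements get stroke `#008000` (engrave).

[1] closed run; points: 11.6966,52.3875 16.5475,38.1818 30.0226,31.5669 44.2283,36.4178 50.8432,49.8929 45.9923,64.0986 32.5172,70.7135 18.3115,65.8626

[2] closed run; points: 5.1378,215.5837 45.8213,147.8465 82.2669,46.3130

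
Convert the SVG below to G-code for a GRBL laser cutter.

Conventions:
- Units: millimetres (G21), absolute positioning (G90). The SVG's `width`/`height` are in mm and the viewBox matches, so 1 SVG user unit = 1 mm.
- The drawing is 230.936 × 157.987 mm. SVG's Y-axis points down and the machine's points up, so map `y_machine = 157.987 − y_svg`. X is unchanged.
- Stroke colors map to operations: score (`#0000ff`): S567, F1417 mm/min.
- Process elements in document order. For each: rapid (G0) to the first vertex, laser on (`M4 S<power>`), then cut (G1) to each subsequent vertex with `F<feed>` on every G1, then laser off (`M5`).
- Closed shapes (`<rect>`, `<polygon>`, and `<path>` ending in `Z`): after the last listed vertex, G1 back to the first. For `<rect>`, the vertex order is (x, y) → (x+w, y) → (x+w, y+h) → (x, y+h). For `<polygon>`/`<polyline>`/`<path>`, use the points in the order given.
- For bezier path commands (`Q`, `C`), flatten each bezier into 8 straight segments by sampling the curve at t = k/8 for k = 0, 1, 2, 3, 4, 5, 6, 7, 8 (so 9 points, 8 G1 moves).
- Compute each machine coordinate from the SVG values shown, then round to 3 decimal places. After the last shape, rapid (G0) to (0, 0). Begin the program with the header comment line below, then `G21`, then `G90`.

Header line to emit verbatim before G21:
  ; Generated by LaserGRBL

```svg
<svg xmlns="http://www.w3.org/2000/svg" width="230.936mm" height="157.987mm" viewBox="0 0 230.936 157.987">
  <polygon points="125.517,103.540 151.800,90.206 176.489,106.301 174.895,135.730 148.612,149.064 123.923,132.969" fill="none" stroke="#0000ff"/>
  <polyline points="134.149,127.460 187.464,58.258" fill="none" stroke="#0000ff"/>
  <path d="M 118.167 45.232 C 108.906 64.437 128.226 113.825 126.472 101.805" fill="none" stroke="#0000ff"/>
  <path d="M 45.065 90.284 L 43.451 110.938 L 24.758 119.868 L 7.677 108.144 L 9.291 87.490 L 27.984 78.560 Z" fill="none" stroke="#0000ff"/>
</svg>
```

; Generated by LaserGRBL
G21
G90
G0 X125.517 Y54.447
M4 S567
G1 X151.800 Y67.781 F1417
G1 X176.489 Y51.686 F1417
G1 X174.895 Y22.257 F1417
G1 X148.612 Y8.923 F1417
G1 X123.923 Y25.018 F1417
G1 X125.517 Y54.447 F1417
M5
G0 X134.149 Y30.527
M4 S567
G1 X187.464 Y99.729 F1417
M5
G0 X118.167 Y112.755
M4 S567
G1 X115.937 Y104.317 F1417
G1 X115.804 Y94.123 F1417
G1 X117.187 Y83.246 F1417
G1 X119.504 Y72.759 F1417
G1 X122.173 Y63.736 F1417
G1 X124.612 Y57.250 F1417
G1 X126.239 Y54.374 F1417
G1 X126.472 Y56.182 F1417
M5
G0 X45.065 Y67.703
M4 S567
G1 X43.451 Y47.049 F1417
G1 X24.758 Y38.119 F1417
G1 X7.677 Y49.843 F1417
G1 X9.291 Y70.497 F1417
G1 X27.984 Y79.427 F1417
G1 X45.065 Y67.703 F1417
M5
G0 X0.000 Y0.000

1 u = 1 mm; y_m = 157.987 − y.

[1] `<polygon>` regular polygon, #0000ff→score S567 F1417: (125.517,54.447) → (151.800,67.781) → (176.489,51.686) → (174.895,22.257) → (148.612,8.923) → (123.923,25.018) → (125.517,54.447) (closed)

[2] `<polyline>` line segment, #0000ff→score S567 F1417: (134.149,30.527) → (187.464,99.729)

[3] `<path>` cubic bezier, #0000ff→score S567 F1417: (118.167,112.755) → (115.937,104.317) → (115.804,94.123) → (117.187,83.246) → (119.504,72.759) → (122.173,63.736) → (124.612,57.250) → (126.239,54.374) → (126.472,56.182)

[4] `<path>` regular polygon, #0000ff→score S567 F1417: (45.065,67.703) → (43.451,47.049) → (24.758,38.119) → (7.677,49.843) → (9.291,70.497) → (27.984,79.427) → (45.065,67.703) (closed)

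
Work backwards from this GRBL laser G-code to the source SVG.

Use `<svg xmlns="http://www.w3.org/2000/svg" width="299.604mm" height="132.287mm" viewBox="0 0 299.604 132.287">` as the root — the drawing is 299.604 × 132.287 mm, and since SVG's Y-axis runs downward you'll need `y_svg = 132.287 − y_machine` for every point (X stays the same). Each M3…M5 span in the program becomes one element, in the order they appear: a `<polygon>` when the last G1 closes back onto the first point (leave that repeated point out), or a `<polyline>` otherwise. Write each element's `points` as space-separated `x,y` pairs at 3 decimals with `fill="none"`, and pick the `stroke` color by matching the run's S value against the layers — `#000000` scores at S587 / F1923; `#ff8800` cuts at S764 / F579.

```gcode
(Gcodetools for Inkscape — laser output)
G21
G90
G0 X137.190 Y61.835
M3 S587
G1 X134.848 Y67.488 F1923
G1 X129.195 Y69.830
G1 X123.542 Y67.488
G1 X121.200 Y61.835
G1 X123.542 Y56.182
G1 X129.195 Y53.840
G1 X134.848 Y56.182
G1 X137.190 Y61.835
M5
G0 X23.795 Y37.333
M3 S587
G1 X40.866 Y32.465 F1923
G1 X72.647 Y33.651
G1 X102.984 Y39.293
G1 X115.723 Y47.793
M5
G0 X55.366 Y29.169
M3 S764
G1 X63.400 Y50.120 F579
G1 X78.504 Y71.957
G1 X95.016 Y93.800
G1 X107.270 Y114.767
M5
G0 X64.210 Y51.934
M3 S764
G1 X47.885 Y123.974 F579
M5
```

<svg xmlns="http://www.w3.org/2000/svg" width="299.604mm" height="132.287mm" viewBox="0 0 299.604 132.287">
  <polygon points="137.190,70.452 134.848,64.799 129.195,62.457 123.542,64.799 121.200,70.452 123.542,76.105 129.195,78.447 134.848,76.105" fill="none" stroke="#000000"/>
  <polyline points="23.795,94.954 40.866,99.822 72.647,98.636 102.984,92.994 115.723,84.494" fill="none" stroke="#000000"/>
  <polyline points="55.366,103.118 63.400,82.167 78.504,60.330 95.016,38.487 107.270,17.520" fill="none" stroke="#ff8800"/>
  <polyline points="64.210,80.353 47.885,8.313" fill="none" stroke="#ff8800"/>
</svg>

Machine Y-up, SVG Y-down with viewBox height 132.287, so y_svg = 132.287 − y_machine; X carries over.

Run 1: S587 ⇒ score layer `#000000`. The run returns to its start, so emit a `<polygon>` with points (Y-flipped): 137.190,70.452 134.848,64.799 129.195,62.457 123.542,64.799 121.200,70.452 123.542,76.105 129.195,78.447 134.848,76.105.

Run 2: power S587 maps to stroke `#000000` (score). The run is open, so emit a `<polyline>` with points (Y-flipped): 23.795,94.954 40.866,99.822 72.647,98.636 102.984,92.994 115.723,84.494.

Run 3: power S764 maps to stroke `#ff8800` (cut). The run is open, so emit a `<polyline>` with points (Y-flipped): 55.366,103.118 63.400,82.167 78.504,60.330 95.016,38.487 107.270,17.520.

Run 4: power S764 maps to stroke `#ff8800` (cut). The run is open, so emit a `<polyline>` with points (Y-flipped): 64.210,80.353 47.885,8.313.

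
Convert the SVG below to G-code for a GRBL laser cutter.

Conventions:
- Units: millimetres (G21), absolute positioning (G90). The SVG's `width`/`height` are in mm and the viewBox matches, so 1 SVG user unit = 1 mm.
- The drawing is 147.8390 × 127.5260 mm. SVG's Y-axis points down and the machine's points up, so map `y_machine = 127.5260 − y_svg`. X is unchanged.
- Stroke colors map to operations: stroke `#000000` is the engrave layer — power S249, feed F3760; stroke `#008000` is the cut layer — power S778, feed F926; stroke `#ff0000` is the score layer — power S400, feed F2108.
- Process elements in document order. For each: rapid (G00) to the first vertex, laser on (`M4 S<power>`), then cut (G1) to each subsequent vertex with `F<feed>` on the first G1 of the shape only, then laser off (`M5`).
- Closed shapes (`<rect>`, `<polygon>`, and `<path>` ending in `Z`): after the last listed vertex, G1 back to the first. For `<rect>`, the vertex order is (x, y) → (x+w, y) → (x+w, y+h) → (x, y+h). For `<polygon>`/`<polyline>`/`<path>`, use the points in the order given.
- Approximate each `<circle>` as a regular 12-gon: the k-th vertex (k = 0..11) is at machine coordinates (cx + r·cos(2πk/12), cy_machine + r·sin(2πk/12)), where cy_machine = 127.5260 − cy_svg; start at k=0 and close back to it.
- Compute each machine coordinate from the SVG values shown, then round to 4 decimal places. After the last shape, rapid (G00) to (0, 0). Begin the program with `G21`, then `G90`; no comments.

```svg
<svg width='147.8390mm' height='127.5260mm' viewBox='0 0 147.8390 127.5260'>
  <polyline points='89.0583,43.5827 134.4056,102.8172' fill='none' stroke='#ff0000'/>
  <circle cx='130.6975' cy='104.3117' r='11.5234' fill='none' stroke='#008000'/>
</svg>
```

G21
G90
G00 X89.0583 Y83.9433
M4 S400
G1 X134.4056 Y24.7088 F2108
M5
G00 X142.2209 Y23.2143
M4 S778
G1 X140.6771 Y28.9760 F926
G1 X136.4592 Y33.1939
G1 X130.6975 Y34.7377
G1 X124.9358 Y33.1939
G1 X120.7179 Y28.9760
G1 X119.1741 Y23.2143
G1 X120.7179 Y17.4526
G1 X124.9358 Y13.2347
G1 X130.6975 Y11.6909
G1 X136.4592 Y13.2347
G1 X140.6771 Y17.4526
G1 X142.2209 Y23.2143
M5
G00 X0.0000 Y0.0000

Since the viewBox matches the mm dimensions, user units are millimetres directly. The only transform is the Y-flip y_m = 127.5260 − y_svg.

Shape 1 is a line segment drawn with `<polyline>`. Its stroke #ff0000 means score at S400, F2108. After flipping Y the toolpath is (89.0583,83.9433) → (134.4056,24.7088).

Shape 2 is a circle drawn with `<circle>`. Its stroke #008000 means cut at S778, F926. After flipping Y the toolpath is (142.2209,23.2143) → (140.6771,28.9760) → (136.4592,33.1939) → (130.6975,34.7377) → (124.9358,33.1939) → (120.7179,28.9760) → (119.1741,23.2143) → (120.7179,17.4526) → (124.9358,13.2347) → (130.6975,11.6909) → (136.4592,13.2347) → (140.6771,17.4526) → (142.2209,23.2143), returning to the start.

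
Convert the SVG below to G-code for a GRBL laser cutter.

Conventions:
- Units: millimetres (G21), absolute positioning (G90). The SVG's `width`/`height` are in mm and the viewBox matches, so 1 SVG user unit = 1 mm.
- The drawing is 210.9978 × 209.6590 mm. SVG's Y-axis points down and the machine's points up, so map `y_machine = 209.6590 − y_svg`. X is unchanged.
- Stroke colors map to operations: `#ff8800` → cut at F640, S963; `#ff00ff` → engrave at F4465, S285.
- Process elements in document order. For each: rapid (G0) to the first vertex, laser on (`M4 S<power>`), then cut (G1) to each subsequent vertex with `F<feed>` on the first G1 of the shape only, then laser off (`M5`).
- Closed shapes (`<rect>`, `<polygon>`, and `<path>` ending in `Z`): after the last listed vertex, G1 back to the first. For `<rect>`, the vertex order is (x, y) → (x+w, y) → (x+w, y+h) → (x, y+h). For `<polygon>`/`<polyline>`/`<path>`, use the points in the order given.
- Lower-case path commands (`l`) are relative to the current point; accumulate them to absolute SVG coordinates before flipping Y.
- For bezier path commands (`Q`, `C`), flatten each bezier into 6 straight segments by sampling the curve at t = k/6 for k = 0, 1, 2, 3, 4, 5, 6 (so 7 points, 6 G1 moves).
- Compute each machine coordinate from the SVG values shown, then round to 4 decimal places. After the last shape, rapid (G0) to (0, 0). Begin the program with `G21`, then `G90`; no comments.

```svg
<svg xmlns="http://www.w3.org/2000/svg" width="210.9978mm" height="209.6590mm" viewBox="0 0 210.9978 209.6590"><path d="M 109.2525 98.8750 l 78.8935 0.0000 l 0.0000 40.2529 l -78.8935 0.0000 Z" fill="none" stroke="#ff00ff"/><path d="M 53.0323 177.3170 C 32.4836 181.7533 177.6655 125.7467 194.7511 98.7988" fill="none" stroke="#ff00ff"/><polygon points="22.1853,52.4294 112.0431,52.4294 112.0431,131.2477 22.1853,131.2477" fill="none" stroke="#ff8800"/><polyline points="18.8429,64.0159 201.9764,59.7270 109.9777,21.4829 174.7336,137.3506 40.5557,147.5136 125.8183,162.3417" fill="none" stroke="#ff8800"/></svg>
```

viewBox `0 0 210.9978 209.6590` with mm width/height → 1 unit = 1 mm. Flip: y_m = 209.6590 − y_svg.

**Shape 1** — `<path>` rectangle, stroke `#ff00ff` → engrave (S285, F4465). Machine vertices: (109.2525,110.7840) → (188.1460,110.7840) → (188.1460,70.5311) → (109.2525,70.5311) → (109.2525,110.7840). Closed: final G1 returns to the first vertex.

**Shape 2** — `<path>` cubic bezier, stroke `#ff00ff` → engrave (S285, F4465). Control points (SVG): P0=(53.0323,177.3170), P1=(32.4836,181.7533), P2=(177.6655,125.7467), P3=(194.7511,98.7988); sampled at t=k/6. Machine vertices: (53.0323,32.3420) → (55.2085,34.7464) → (76.8447,44.7385) → (109.7788,59.8320) → (145.8492,77.5409) → (176.8939,95.3791) → (194.7511,110.8602). Open path.

**Shape 3** — `<polygon>` rectangle, stroke `#ff8800` → cut (S963, F640). Machine vertices: (22.1853,157.2296) → (112.0431,157.2296) → (112.0431,78.4113) → (22.1853,78.4113) → (22.1853,157.2296). Closed: final G1 returns to the first vertex.

**Shape 4** — `<polyline>` open polyline, stroke `#ff8800` → cut (S963, F640). Machine vertices: (18.8429,145.6431) → (201.9764,149.9320) → (109.9777,188.1761) → (174.7336,72.3084) → (40.5557,62.1454) → (125.8183,47.3173). Open path.

G21
G90
G0 X109.2525 Y110.7840
M4 S285
G1 X188.1460 Y110.7840 F4465
G1 X188.1460 Y70.5311
G1 X109.2525 Y70.5311
G1 X109.2525 Y110.7840
M5
G0 X53.0323 Y32.3420
M4 S285
G1 X55.2085 Y34.7464 F4465
G1 X76.8447 Y44.7385
G1 X109.7788 Y59.8320
G1 X145.8492 Y77.5409
G1 X176.8939 Y95.3791
G1 X194.7511 Y110.8602
M5
G0 X22.1853 Y157.2296
M4 S963
G1 X112.0431 Y157.2296 F640
G1 X112.0431 Y78.4113
G1 X22.1853 Y78.4113
G1 X22.1853 Y157.2296
M5
G0 X18.8429 Y145.6431
M4 S963
G1 X201.9764 Y149.9320 F640
G1 X109.9777 Y188.1761
G1 X174.7336 Y72.3084
G1 X40.5557 Y62.1454
G1 X125.8183 Y47.3173
M5
G0 X0.0000 Y0.0000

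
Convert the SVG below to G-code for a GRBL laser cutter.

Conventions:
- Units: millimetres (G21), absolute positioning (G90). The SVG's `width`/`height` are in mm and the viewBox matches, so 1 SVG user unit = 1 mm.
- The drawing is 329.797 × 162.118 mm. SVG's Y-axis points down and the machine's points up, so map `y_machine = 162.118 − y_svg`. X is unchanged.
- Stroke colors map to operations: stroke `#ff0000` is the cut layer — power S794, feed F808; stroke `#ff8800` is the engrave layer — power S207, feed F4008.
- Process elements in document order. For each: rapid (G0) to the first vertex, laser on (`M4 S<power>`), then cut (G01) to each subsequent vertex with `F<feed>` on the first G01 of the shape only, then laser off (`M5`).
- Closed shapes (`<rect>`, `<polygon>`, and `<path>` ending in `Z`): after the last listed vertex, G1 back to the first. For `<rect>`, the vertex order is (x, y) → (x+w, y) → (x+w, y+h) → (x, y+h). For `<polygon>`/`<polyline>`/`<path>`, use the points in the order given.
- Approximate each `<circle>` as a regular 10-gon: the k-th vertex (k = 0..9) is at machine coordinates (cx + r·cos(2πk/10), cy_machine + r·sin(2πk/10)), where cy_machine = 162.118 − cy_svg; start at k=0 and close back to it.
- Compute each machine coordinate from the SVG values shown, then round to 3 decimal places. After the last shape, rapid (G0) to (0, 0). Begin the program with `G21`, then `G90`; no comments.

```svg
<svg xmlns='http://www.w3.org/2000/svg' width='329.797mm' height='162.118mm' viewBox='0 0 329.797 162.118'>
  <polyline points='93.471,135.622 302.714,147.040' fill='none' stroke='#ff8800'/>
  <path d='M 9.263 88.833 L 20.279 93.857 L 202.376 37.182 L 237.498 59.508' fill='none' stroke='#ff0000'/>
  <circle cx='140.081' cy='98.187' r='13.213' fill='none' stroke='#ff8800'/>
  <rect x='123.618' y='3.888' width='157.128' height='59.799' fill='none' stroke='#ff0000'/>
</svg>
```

G21
G90
G0 X93.471 Y26.496
M4 S207
G01 X302.714 Y15.078 F4008
M5
G0 X9.263 Y73.285
M4 S794
G01 X20.279 Y68.261 F808
G01 X202.376 Y124.936
G01 X237.498 Y102.610
M5
G0 X153.294 Y63.931
M4 S207
G01 X150.771 Y71.697 F4008
G01 X144.164 Y76.497
G01 X135.998 Y76.497
G01 X129.391 Y71.697
G01 X126.868 Y63.931
G01 X129.391 Y56.165
G01 X135.998 Y51.365
G01 X144.164 Y51.365
G01 X150.771 Y56.165
G01 X153.294 Y63.931
M5
G0 X123.618 Y158.230
M4 S794
G01 X280.746 Y158.230 F808
G01 X280.746 Y98.431
G01 X123.618 Y98.431
G01 X123.618 Y158.230
M5
G0 X0.000 Y0.000

viewBox `0 0 329.797 162.118` with mm width/height → 1 unit = 1 mm. Flip: y_m = 162.118 − y_svg.

**Shape 1** — `<polyline>` line segment, stroke `#ff8800` → engrave (S207, F4008). Machine vertices: (93.471,26.496) → (302.714,15.078). Open path.

**Shape 2** — `<path>` open polyline, stroke `#ff0000` → cut (S794, F808). Machine vertices: (9.263,73.285) → (20.279,68.261) → (202.376,124.936) → (237.498,102.610). Open path.

**Shape 3** — `<circle>` circle, stroke `#ff8800` → engrave (S207, F4008). Machine vertices: (153.294,63.931) → (150.771,71.697) → (144.164,76.497) → (135.998,76.497) → (129.391,71.697) → (126.868,63.931) → (129.391,56.165) → (135.998,51.365) → (144.164,51.365) → (150.771,56.165) → (153.294,63.931). Closed: final G1 returns to the first vertex.

**Shape 4** — `<rect>` rectangle, stroke `#ff0000` → cut (S794, F808). Machine vertices: (123.618,158.230) → (280.746,158.230) → (280.746,98.431) → (123.618,98.431) → (123.618,158.230). Closed: final G1 returns to the first vertex.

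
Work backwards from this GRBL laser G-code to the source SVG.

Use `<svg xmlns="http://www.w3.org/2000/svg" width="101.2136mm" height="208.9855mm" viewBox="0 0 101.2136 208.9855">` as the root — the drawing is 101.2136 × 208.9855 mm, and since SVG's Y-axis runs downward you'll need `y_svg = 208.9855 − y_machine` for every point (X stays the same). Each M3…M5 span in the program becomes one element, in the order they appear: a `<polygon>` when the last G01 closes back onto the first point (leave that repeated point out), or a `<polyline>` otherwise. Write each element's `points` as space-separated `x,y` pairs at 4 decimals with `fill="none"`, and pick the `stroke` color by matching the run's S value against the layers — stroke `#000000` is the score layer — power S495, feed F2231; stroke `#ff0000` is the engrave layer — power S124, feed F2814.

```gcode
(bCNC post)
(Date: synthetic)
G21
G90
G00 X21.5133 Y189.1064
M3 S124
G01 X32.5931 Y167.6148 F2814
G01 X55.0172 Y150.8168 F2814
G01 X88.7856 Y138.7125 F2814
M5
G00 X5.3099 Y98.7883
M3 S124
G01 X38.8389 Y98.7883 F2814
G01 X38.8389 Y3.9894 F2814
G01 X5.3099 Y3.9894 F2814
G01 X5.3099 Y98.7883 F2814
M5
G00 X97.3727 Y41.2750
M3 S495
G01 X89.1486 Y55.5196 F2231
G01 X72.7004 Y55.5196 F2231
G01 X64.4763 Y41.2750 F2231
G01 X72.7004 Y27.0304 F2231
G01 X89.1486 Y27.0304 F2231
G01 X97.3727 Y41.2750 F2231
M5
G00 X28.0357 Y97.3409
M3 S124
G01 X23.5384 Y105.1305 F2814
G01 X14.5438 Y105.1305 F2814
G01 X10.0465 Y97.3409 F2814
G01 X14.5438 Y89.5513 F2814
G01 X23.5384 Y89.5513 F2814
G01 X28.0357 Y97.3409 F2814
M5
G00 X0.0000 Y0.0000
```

<svg xmlns="http://www.w3.org/2000/svg" width="101.2136mm" height="208.9855mm" viewBox="0 0 101.2136 208.9855">
  <polyline points="21.5133,19.8791 32.5931,41.3707 55.0172,58.1687 88.7856,70.2730" fill="none" stroke="#ff0000"/>
  <polygon points="5.3099,110.1972 38.8389,110.1972 38.8389,204.9961 5.3099,204.9961" fill="none" stroke="#ff0000"/>
  <polygon points="97.3727,167.7105 89.1486,153.4659 72.7004,153.4659 64.4763,167.7105 72.7004,181.9551 89.1486,181.9551" fill="none" stroke="#000000"/>
  <polygon points="28.0357,111.6446 23.5384,103.8550 14.5438,103.8550 10.0465,111.6446 14.5438,119.4342 23.5384,119.4342" fill="none" stroke="#ff0000"/>
</svg>

Each laser-on run becomes one SVG element. Flip Y back into SVG space with y_svg = 208.9855 − y_machine.

Run 1: S124 ⇒ engrave layer `#ff0000`. The run is open, so emit a `<polyline>` with points (Y-flipped): 21.5133,19.8791 32.5931,41.3707 55.0172,58.1687 88.7856,70.2730.

Run 2: the run's S124 means `#ff0000` (engrave). The run returns to its start, so emit a `<polygon>` with points (Y-flipped): 5.3099,110.1972 38.8389,110.1972 38.8389,204.9961 5.3099,204.9961.

Run 3: the run's S495 means `#000000` (score). The run returns to its start, so emit a `<polygon>` with points (Y-flipped): 97.3727,167.7105 89.1486,153.4659 72.7004,153.4659 64.4763,167.7105 72.7004,181.9551 89.1486,181.9551.

Run 4: S124 ⇒ engrave layer `#ff0000`. The run returns to its start, so emit a `<polygon>` with points (Y-flipped): 28.0357,111.6446 23.5384,103.8550 14.5438,103.8550 10.0465,111.6446 14.5438,119.4342 23.5384,119.4342.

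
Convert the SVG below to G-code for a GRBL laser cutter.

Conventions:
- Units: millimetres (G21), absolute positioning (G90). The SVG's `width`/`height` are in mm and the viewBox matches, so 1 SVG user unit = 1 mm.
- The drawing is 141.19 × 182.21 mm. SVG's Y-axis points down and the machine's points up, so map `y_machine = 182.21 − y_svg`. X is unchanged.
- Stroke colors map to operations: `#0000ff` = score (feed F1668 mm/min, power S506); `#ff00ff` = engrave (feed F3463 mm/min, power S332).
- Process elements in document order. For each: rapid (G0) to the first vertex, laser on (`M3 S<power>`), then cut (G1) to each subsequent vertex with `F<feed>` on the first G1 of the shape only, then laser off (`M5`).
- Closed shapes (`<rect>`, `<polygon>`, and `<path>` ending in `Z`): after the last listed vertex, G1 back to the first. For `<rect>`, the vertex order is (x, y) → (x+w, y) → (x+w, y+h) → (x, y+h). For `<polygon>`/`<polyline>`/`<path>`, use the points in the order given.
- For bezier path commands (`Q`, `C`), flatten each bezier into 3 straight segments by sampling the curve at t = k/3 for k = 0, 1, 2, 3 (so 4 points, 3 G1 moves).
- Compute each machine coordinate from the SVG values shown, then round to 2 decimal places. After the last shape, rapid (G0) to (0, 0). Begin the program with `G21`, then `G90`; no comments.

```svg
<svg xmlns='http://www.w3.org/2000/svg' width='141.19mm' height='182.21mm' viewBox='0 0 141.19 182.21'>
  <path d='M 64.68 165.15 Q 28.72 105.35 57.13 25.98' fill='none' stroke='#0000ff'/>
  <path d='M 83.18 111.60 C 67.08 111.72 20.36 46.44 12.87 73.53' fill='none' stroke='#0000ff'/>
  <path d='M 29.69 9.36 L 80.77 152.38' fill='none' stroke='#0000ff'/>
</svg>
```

viewBox `0 0 141.19 182.21` with mm width/height → 1 unit = 1 mm. Flip: y_m = 182.21 − y_svg.

**Shape 1** — `<path>` quadratic bezier, stroke `#0000ff` → score (S506, F1668). Control points (SVG): P0=(64.68,165.15), P1=(28.72,105.35), P2=(57.13,25.98); sampled at t=k/3. Machine vertices: (64.68,17.06) → (47.86,59.10) → (45.34,105.49) → (57.13,156.23). Open path.

**Shape 2** — `<path>` cubic bezier, stroke `#0000ff` → score (S506, F1668). Control points (SVG): P0=(83.18,111.60), P1=(67.08,111.72), P2=(20.36,46.44), P3=(12.87,73.53); sampled at t=k/3. Machine vertices: (83.18,70.61) → (59.46,86.45) → (30.85,110.82) → (12.87,108.68). Open path.

**Shape 3** — `<path>` line segment, stroke `#0000ff` → score (S506, F1668). Machine vertices: (29.69,172.85) → (80.77,29.83). Open path.

G21
G90
G0 X64.68 Y17.06
M3 S506
G1 X47.86 Y59.10 F1668
G1 X45.34 Y105.49
G1 X57.13 Y156.23
M5
G0 X83.18 Y70.61
M3 S506
G1 X59.46 Y86.45 F1668
G1 X30.85 Y110.82
G1 X12.87 Y108.68
M5
G0 X29.69 Y172.85
M3 S506
G1 X80.77 Y29.83 F1668
M5
G0 X0.00 Y0.00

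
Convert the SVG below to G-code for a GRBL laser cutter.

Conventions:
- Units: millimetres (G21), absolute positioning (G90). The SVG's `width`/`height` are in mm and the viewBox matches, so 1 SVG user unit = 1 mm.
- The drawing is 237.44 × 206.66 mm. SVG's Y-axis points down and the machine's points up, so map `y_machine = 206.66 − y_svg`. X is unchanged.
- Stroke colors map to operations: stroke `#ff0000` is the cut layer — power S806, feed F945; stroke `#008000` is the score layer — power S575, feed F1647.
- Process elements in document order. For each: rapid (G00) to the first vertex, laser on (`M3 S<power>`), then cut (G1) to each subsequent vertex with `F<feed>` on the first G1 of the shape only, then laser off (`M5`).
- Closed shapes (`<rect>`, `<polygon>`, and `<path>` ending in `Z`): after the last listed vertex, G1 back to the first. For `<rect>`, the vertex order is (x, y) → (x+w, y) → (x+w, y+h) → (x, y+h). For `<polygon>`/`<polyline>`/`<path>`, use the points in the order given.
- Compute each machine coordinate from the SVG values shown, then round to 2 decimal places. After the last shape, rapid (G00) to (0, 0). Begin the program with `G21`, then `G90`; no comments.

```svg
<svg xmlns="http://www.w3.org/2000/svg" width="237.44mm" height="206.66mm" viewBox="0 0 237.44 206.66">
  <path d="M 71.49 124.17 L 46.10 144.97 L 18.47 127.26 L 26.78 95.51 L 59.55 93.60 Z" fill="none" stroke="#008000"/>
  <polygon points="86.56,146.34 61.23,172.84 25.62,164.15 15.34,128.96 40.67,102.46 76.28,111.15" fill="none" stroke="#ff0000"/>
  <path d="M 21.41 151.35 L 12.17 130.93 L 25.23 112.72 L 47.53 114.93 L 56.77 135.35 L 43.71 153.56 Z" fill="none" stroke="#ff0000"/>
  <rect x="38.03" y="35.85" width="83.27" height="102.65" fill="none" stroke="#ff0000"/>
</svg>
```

G21
G90
G00 X71.49 Y82.49
M3 S575
G1 X46.10 Y61.69 F1647
G1 X18.47 Y79.40
G1 X26.78 Y111.15
G1 X59.55 Y113.06
G1 X71.49 Y82.49
M5
G00 X86.56 Y60.32
M3 S806
G1 X61.23 Y33.82 F945
G1 X25.62 Y42.51
G1 X15.34 Y77.70
G1 X40.67 Y104.20
G1 X76.28 Y95.51
G1 X86.56 Y60.32
M5
G00 X21.41 Y55.31
M3 S806
G1 X12.17 Y75.73 F945
G1 X25.23 Y93.94
G1 X47.53 Y91.73
G1 X56.77 Y71.31
G1 X43.71 Y53.10
G1 X21.41 Y55.31
M5
G00 X38.03 Y170.81
M3 S806
G1 X121.30 Y170.81 F945
G1 X121.30 Y68.16
G1 X38.03 Y68.16
G1 X38.03 Y170.81
M5
G00 X0.00 Y0.00

viewBox `0 0 237.44 206.66` with mm width/height → 1 unit = 1 mm. Flip: y_m = 206.66 − y_svg.

**Shape 1** — `<path>` regular polygon, stroke `#008000` → score (S575, F1647). Machine vertices: (71.49,82.49) → (46.10,61.69) → (18.47,79.40) → (26.78,111.15) → (59.55,113.06) → (71.49,82.49). Closed: final G1 returns to the first vertex.

**Shape 2** — `<polygon>` regular polygon, stroke `#ff0000` → cut (S806, F945). Machine vertices: (86.56,60.32) → (61.23,33.82) → (25.62,42.51) → (15.34,77.70) → (40.67,104.20) → (76.28,95.51) → (86.56,60.32). Closed: final G1 returns to the first vertex.

**Shape 3** — `<path>` regular polygon, stroke `#ff0000` → cut (S806, F945). Machine vertices: (21.41,55.31) → (12.17,75.73) → (25.23,93.94) → (47.53,91.73) → (56.77,71.31) → (43.71,53.10) → (21.41,55.31). Closed: final G1 returns to the first vertex.

**Shape 4** — `<rect>` rectangle, stroke `#ff0000` → cut (S806, F945). Machine vertices: (38.03,170.81) → (121.30,170.81) → (121.30,68.16) → (38.03,68.16) → (38.03,170.81). Closed: final G1 returns to the first vertex.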